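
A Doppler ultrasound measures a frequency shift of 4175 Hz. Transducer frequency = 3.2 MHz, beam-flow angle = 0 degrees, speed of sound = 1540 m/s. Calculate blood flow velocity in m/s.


v = fd * c / (2 * f0 * cos(theta))
v = 4175 * 1540 / (2 * 3.2000e+06 * cos(0))
v = 1.005 m/s


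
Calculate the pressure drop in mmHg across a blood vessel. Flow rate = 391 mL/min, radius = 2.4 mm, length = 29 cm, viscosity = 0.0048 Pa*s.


dP = 8*mu*L*Q / (pi*r^4)
Q = 391 mL/min = 6.51667e-06 m^3/s
dP = 696.242 Pa = 696.242 / 133.322 mmHg = 5.222 mmHg


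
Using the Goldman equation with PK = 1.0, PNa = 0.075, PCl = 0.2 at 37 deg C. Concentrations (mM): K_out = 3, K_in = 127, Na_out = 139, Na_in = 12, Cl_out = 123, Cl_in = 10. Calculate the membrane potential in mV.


Vm = (RT/F)*ln((PK*Ko + PNa*Nao + PCl*Cli)/(PK*Ki + PNa*Nai + PCl*Clo))
Numer = 15.425, Denom = 152.5
Vm = -61.23 mV


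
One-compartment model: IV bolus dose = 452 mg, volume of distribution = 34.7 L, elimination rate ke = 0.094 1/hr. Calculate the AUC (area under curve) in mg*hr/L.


C0 = Dose/Vd = 452/34.7 = 13.0259 mg/L
AUC = C0/ke = 13.0259/0.094
AUC = 138.6 mg*hr/L


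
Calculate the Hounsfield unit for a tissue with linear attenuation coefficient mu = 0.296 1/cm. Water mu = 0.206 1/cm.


HU = ((mu_tissue - mu_water) / mu_water) * 1000
HU = ((0.296 - 0.206) / 0.206) * 1000
HU = 436.9


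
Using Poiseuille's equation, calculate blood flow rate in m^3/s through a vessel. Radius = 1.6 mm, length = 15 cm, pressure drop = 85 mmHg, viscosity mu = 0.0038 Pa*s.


Q = pi*r^4*dP / (8*mu*L)
r = 0.0016 m, L = 0.15 m
dP = 85 mmHg = 11332.37 Pa
Q = 5.1166e-05 m^3/s


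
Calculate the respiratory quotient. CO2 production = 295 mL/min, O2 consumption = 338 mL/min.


RQ = VCO2 / VO2
RQ = 295 / 338
RQ = 0.8728


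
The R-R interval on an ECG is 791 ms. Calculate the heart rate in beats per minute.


HR = 60 / RR_interval(s)
RR = 791 ms = 0.791 s
HR = 60 / 0.791 = 75.85 bpm


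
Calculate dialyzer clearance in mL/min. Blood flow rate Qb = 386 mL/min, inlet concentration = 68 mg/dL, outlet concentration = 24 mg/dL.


K = Qb * (Cb_in - Cb_out) / Cb_in
K = 386 * (68 - 24) / 68
K = 249.8 mL/min


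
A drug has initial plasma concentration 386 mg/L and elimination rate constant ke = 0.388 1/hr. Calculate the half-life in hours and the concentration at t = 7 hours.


t_half = ln(2) / ke = 0.693147 / 0.388 = 1.786 hr
C(t) = C0 * exp(-ke*t) = 386 * exp(-0.388*7)
C(7) = 25.53 mg/L


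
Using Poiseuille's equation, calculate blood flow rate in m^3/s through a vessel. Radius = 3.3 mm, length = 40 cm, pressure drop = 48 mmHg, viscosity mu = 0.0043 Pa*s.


Q = pi*r^4*dP / (8*mu*L)
r = 0.0033 m, L = 0.4 m
dP = 48 mmHg = 6399.456 Pa
Q = 1.7327e-04 m^3/s


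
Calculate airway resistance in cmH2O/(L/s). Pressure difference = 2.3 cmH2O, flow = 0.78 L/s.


R = dP / flow
R = 2.3 / 0.78
R = 2.949 cmH2O/(L/s)


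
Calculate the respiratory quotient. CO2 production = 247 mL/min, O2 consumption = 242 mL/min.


RQ = VCO2 / VO2
RQ = 247 / 242
RQ = 1.021


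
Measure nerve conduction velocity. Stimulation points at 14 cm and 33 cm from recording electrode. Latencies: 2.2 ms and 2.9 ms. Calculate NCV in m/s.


Distance = (33 - 14) / 100 = 0.19 m
dt = (2.9 - 2.2) / 1000 = 7.0000e-04 s
NCV = dist / dt = 271.4 m/s


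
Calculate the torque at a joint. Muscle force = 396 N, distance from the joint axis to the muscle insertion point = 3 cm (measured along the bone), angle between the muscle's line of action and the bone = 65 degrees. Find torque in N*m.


Torque = F * d * sin(theta)   (moment arm = d*sin(theta))
d = 3 cm = 0.03 m
Torque = 396 * 0.03 * sin(65)
Torque = 10.77 N*m


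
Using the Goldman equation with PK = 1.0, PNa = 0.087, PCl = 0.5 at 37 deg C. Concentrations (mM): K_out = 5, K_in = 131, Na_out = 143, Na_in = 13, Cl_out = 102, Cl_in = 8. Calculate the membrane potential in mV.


Vm = (RT/F)*ln((PK*Ko + PNa*Nao + PCl*Cli)/(PK*Ki + PNa*Nai + PCl*Clo))
Numer = 21.441, Denom = 183.131
Vm = -57.32 mV


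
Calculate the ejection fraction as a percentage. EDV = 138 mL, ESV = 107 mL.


SV = EDV - ESV = 138 - 107 = 31 mL
EF = SV/EDV * 100 = 31/138 * 100
EF = 22.46%


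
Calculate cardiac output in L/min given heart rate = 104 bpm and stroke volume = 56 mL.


CO = HR * SV
CO = 104 * 56 / 1000
CO = 5.824 L/min


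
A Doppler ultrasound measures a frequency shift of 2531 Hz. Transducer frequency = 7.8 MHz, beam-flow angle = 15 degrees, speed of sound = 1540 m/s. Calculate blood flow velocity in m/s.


v = fd * c / (2 * f0 * cos(theta))
v = 2531 * 1540 / (2 * 7.8000e+06 * cos(15))
v = 0.2587 m/s


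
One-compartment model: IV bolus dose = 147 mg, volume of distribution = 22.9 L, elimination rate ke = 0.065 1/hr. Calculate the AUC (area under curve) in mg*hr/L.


C0 = Dose/Vd = 147/22.9 = 6.41921 mg/L
AUC = C0/ke = 6.41921/0.065
AUC = 98.76 mg*hr/L


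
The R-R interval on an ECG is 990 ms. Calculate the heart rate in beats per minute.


HR = 60 / RR_interval(s)
RR = 990 ms = 0.99 s
HR = 60 / 0.99 = 60.61 bpm


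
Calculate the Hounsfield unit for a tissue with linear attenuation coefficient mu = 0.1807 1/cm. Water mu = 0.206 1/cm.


HU = ((mu_tissue - mu_water) / mu_water) * 1000
HU = ((0.1807 - 0.206) / 0.206) * 1000
HU = -122.8


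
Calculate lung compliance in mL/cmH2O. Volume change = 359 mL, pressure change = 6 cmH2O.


C = dV / dP
C = 359 / 6
C = 59.83 mL/cmH2O


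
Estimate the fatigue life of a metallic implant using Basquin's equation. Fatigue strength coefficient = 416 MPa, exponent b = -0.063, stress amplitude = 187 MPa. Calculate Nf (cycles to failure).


sigma_a = sigma_f' * (2Nf)^b
2Nf = (sigma_a/sigma_f')^(1/b)
2Nf = (187/416)^(1/-0.063)
2Nf = 325036.5
Nf = 1.625e+05


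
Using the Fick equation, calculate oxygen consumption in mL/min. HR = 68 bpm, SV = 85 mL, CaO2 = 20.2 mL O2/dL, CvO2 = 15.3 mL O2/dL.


CO = HR*SV = 68*85/1000 = 5.78 L/min
a-v O2 diff = 20.2 - 15.3 = 4.9 mL/dL
VO2 = CO * (CaO2-CvO2) * 10 dL/L
VO2 = 5.78 * 4.9 * 10
VO2 = 283.2 mL/min


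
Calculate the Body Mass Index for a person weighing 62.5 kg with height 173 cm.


BMI = weight / height^2
height = 173 cm = 1.73 m
BMI = 62.5 / 1.73^2
BMI = 20.88 kg/m^2


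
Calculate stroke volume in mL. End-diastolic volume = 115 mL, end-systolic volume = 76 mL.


SV = EDV - ESV
SV = 115 - 76
SV = 39 mL


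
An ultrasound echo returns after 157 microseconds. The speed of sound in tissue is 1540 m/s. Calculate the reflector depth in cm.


depth = c * t / 2
t = 157 us = 1.5700e-04 s
depth = 1540 * 1.5700e-04 / 2
depth = 0.12089 m = 12.089 cm


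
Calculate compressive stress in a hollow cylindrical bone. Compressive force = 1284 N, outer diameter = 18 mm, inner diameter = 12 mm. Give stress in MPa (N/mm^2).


A = pi*(r_o^2 - r_i^2)
r_o = 9 mm, r_i = 6 mm
A = 141.372 mm^2
sigma = F/A = 1284 / 141.372
sigma = 9.082 MPa


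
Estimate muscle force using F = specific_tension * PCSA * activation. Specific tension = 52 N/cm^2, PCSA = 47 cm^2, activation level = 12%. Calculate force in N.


F = sigma * PCSA * activation
F = 52 * 47 * 0.12
F = 293.3 N


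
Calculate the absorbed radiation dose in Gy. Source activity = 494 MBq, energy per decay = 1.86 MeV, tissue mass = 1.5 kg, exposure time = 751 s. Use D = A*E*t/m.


A = 494 MBq = 4.9400e+08 Bq
E = 1.86 MeV = 2.97972e-13 J
D = A*E*t/m = 4.9400e+08*2.97972e-13*751/1.5
D = 0.0737 Gy


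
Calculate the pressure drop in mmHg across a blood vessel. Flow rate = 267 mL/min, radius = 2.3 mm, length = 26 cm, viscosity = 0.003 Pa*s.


dP = 8*mu*L*Q / (pi*r^4)
Q = 267 mL/min = 4.45e-06 m^3/s
dP = 315.852 Pa = 315.852 / 133.322 mmHg = 2.369 mmHg


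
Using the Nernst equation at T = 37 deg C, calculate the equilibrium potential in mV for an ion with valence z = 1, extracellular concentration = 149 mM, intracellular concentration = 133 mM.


E = (RT/(zF)) * ln(C_out/C_in)
T = 37 + 273.15 = 310.15 K
E = (8.314 * 310.15 / (1 * 96485)) * ln(149/133)
E = 3.036 mV


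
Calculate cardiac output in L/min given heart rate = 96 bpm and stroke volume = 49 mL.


CO = HR * SV
CO = 96 * 49 / 1000
CO = 4.704 L/min


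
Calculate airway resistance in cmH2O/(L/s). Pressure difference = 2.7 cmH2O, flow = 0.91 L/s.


R = dP / flow
R = 2.7 / 0.91
R = 2.967 cmH2O/(L/s)


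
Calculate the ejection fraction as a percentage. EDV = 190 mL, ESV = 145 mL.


SV = EDV - ESV = 190 - 145 = 45 mL
EF = SV/EDV * 100 = 45/190 * 100
EF = 23.68%


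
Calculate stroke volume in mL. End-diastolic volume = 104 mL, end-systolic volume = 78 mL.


SV = EDV - ESV
SV = 104 - 78
SV = 26 mL


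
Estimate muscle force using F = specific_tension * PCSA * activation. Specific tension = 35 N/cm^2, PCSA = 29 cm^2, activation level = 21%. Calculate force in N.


F = sigma * PCSA * activation
F = 35 * 29 * 0.21
F = 213.2 N


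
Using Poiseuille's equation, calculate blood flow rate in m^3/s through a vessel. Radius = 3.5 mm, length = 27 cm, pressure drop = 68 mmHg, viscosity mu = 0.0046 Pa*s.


Q = pi*r^4*dP / (8*mu*L)
r = 0.0035 m, L = 0.27 m
dP = 68 mmHg = 9065.896 Pa
Q = 4.3015e-04 m^3/s


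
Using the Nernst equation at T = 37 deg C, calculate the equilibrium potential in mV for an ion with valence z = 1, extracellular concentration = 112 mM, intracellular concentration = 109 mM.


E = (RT/(zF)) * ln(C_out/C_in)
T = 37 + 273.15 = 310.15 K
E = (8.314 * 310.15 / (1 * 96485)) * ln(112/109)
E = 0.7256 mV


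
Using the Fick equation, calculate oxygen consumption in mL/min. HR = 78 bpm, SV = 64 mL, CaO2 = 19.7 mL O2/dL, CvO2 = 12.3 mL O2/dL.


CO = HR*SV = 78*64/1000 = 4.992 L/min
a-v O2 diff = 19.7 - 12.3 = 7.4 mL/dL
VO2 = CO * (CaO2-CvO2) * 10 dL/L
VO2 = 4.992 * 7.4 * 10
VO2 = 369.4 mL/min


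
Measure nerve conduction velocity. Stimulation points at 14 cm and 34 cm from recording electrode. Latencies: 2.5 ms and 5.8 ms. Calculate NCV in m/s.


Distance = (34 - 14) / 100 = 0.2 m
dt = (5.8 - 2.5) / 1000 = 0.0033 s
NCV = dist / dt = 60.61 m/s


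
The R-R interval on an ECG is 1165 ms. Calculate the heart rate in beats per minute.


HR = 60 / RR_interval(s)
RR = 1165 ms = 1.165 s
HR = 60 / 1.165 = 51.5 bpm


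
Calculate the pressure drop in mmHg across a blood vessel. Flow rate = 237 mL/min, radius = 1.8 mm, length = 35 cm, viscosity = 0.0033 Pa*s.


dP = 8*mu*L*Q / (pi*r^4)
Q = 237 mL/min = 3.95e-06 m^3/s
dP = 1106.7 Pa = 1106.7 / 133.322 mmHg = 8.301 mmHg


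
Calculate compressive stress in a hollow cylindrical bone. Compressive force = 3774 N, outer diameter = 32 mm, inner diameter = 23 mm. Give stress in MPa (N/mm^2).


A = pi*(r_o^2 - r_i^2)
r_o = 16 mm, r_i = 11.5 mm
A = 388.772 mm^2
sigma = F/A = 3774 / 388.772
sigma = 9.707 MPa


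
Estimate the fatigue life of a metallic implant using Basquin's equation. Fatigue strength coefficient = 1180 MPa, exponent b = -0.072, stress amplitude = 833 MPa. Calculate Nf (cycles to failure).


sigma_a = sigma_f' * (2Nf)^b
2Nf = (sigma_a/sigma_f')^(1/b)
2Nf = (833/1180)^(1/-0.072)
2Nf = 126.04162
Nf = 63.02


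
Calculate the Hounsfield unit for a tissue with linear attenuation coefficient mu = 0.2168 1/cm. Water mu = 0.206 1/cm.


HU = ((mu_tissue - mu_water) / mu_water) * 1000
HU = ((0.2168 - 0.206) / 0.206) * 1000
HU = 52.43


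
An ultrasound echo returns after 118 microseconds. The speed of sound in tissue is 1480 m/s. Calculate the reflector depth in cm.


depth = c * t / 2
t = 118 us = 1.1800e-04 s
depth = 1480 * 1.1800e-04 / 2
depth = 0.08732 m = 8.732 cm


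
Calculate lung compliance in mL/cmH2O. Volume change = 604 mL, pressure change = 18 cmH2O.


C = dV / dP
C = 604 / 18
C = 33.56 mL/cmH2O


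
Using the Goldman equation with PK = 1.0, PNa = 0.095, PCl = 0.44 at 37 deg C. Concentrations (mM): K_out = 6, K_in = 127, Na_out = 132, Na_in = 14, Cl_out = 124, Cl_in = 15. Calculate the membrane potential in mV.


Vm = (RT/F)*ln((PK*Ko + PNa*Nao + PCl*Cli)/(PK*Ki + PNa*Nai + PCl*Clo))
Numer = 25.14, Denom = 182.89
Vm = -53.03 mV


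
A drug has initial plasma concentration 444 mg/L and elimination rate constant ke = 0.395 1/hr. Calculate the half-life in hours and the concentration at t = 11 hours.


t_half = ln(2) / ke = 0.693147 / 0.395 = 1.755 hr
C(t) = C0 * exp(-ke*t) = 444 * exp(-0.395*11)
C(11) = 5.759 mg/L


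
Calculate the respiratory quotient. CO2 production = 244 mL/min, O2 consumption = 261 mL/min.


RQ = VCO2 / VO2
RQ = 244 / 261
RQ = 0.9349


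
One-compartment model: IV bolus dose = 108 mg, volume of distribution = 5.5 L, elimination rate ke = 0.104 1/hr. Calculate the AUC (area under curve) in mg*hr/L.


C0 = Dose/Vd = 108/5.5 = 19.6364 mg/L
AUC = C0/ke = 19.6364/0.104
AUC = 188.8 mg*hr/L


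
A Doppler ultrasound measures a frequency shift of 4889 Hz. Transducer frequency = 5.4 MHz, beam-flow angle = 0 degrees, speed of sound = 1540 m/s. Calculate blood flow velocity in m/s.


v = fd * c / (2 * f0 * cos(theta))
v = 4889 * 1540 / (2 * 5.4000e+06 * cos(0))
v = 0.6971 m/s


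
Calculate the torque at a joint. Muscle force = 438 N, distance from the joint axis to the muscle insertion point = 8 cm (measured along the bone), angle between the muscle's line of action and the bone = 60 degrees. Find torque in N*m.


Torque = F * d * sin(theta)   (moment arm = d*sin(theta))
d = 8 cm = 0.08 m
Torque = 438 * 0.08 * sin(60)
Torque = 30.35 N*m


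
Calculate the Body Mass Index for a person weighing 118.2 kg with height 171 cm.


BMI = weight / height^2
height = 171 cm = 1.71 m
BMI = 118.2 / 1.71^2
BMI = 40.42 kg/m^2


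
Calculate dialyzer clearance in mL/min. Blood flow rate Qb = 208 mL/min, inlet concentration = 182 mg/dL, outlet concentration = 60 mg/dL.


K = Qb * (Cb_in - Cb_out) / Cb_in
K = 208 * (182 - 60) / 182
K = 139.4 mL/min


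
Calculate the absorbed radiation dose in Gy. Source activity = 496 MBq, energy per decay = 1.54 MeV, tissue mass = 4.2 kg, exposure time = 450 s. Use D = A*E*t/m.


A = 496 MBq = 4.9600e+08 Bq
E = 1.54 MeV = 2.46708e-13 J
D = A*E*t/m = 4.9600e+08*2.46708e-13*450/4.2
D = 0.01311 Gy


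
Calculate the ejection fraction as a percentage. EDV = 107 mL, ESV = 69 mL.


SV = EDV - ESV = 107 - 69 = 38 mL
EF = SV/EDV * 100 = 38/107 * 100
EF = 35.51%


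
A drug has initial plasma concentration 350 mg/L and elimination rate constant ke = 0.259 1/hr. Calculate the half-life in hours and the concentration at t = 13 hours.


t_half = ln(2) / ke = 0.693147 / 0.259 = 2.676 hr
C(t) = C0 * exp(-ke*t) = 350 * exp(-0.259*13)
C(13) = 12.07 mg/L


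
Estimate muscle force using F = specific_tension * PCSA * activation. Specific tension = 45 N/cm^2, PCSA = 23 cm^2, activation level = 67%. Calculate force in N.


F = sigma * PCSA * activation
F = 45 * 23 * 0.67
F = 693.5 N


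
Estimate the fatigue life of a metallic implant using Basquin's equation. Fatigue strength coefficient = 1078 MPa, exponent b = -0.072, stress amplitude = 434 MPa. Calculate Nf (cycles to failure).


sigma_a = sigma_f' * (2Nf)^b
2Nf = (sigma_a/sigma_f')^(1/b)
2Nf = (434/1078)^(1/-0.072)
2Nf = 307541.14
Nf = 1.538e+05


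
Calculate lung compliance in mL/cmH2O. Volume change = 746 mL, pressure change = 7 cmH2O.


C = dV / dP
C = 746 / 7
C = 106.6 mL/cmH2O


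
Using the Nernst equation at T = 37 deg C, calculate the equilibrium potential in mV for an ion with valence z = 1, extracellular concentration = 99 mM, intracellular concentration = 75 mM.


E = (RT/(zF)) * ln(C_out/C_in)
T = 37 + 273.15 = 310.15 K
E = (8.314 * 310.15 / (1 * 96485)) * ln(99/75)
E = 7.42 mV


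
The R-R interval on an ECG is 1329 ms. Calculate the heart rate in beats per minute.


HR = 60 / RR_interval(s)
RR = 1329 ms = 1.329 s
HR = 60 / 1.329 = 45.15 bpm


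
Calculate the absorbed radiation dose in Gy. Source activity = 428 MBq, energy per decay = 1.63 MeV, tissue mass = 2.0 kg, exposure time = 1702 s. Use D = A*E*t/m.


A = 428 MBq = 4.2800e+08 Bq
E = 1.63 MeV = 2.61126e-13 J
D = A*E*t/m = 4.2800e+08*2.61126e-13*1702/2.0
D = 0.09511 Gy


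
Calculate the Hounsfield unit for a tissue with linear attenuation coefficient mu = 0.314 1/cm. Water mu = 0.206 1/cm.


HU = ((mu_tissue - mu_water) / mu_water) * 1000
HU = ((0.314 - 0.206) / 0.206) * 1000
HU = 524.3


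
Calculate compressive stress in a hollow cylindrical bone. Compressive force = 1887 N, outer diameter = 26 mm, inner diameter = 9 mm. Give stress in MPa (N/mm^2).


A = pi*(r_o^2 - r_i^2)
r_o = 13 mm, r_i = 4.5 mm
A = 467.312 mm^2
sigma = F/A = 1887 / 467.312
sigma = 4.038 MPa


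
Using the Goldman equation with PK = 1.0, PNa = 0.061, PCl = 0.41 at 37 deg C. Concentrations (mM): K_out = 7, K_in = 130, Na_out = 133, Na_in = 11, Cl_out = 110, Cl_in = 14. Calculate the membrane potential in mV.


Vm = (RT/F)*ln((PK*Ko + PNa*Nao + PCl*Cli)/(PK*Ki + PNa*Nai + PCl*Clo))
Numer = 20.853, Denom = 175.771
Vm = -56.97 mV


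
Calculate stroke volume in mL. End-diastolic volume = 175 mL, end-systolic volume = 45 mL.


SV = EDV - ESV
SV = 175 - 45
SV = 130 mL


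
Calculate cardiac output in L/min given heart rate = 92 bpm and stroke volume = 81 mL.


CO = HR * SV
CO = 92 * 81 / 1000
CO = 7.452 L/min


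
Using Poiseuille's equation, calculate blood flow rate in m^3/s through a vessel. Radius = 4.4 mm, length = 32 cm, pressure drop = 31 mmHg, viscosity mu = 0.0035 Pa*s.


Q = pi*r^4*dP / (8*mu*L)
r = 0.0044 m, L = 0.32 m
dP = 31 mmHg = 4132.982 Pa
Q = 5.4315e-04 m^3/s


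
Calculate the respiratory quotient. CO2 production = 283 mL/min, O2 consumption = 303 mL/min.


RQ = VCO2 / VO2
RQ = 283 / 303
RQ = 0.934


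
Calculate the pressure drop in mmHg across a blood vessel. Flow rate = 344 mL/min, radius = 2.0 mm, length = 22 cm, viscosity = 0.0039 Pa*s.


dP = 8*mu*L*Q / (pi*r^4)
Q = 344 mL/min = 5.73333e-06 m^3/s
dP = 782.915 Pa = 782.915 / 133.322 mmHg = 5.872 mmHg


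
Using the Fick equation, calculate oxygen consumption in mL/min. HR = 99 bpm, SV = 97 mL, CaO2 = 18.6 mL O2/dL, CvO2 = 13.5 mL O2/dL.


CO = HR*SV = 99*97/1000 = 9.603 L/min
a-v O2 diff = 18.6 - 13.5 = 5.1 mL/dL
VO2 = CO * (CaO2-CvO2) * 10 dL/L
VO2 = 9.603 * 5.1 * 10
VO2 = 489.8 mL/min


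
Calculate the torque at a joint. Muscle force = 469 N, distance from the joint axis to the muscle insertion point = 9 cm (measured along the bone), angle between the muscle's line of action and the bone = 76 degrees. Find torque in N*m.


Torque = F * d * sin(theta)   (moment arm = d*sin(theta))
d = 9 cm = 0.09 m
Torque = 469 * 0.09 * sin(76)
Torque = 40.96 N*m


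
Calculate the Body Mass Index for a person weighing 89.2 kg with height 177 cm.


BMI = weight / height^2
height = 177 cm = 1.77 m
BMI = 89.2 / 1.77^2
BMI = 28.47 kg/m^2


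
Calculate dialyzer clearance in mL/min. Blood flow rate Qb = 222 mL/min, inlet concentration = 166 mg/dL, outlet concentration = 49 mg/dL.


K = Qb * (Cb_in - Cb_out) / Cb_in
K = 222 * (166 - 49) / 166
K = 156.5 mL/min


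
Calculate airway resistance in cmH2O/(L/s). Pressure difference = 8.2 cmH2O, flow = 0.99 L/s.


R = dP / flow
R = 8.2 / 0.99
R = 8.283 cmH2O/(L/s)


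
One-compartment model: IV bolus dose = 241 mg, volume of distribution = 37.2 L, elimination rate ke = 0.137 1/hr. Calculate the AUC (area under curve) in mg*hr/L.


C0 = Dose/Vd = 241/37.2 = 6.47849 mg/L
AUC = C0/ke = 6.47849/0.137
AUC = 47.29 mg*hr/L


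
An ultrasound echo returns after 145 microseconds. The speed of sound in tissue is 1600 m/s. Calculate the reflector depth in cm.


depth = c * t / 2
t = 145 us = 1.4500e-04 s
depth = 1600 * 1.4500e-04 / 2
depth = 0.116 m = 11.6 cm


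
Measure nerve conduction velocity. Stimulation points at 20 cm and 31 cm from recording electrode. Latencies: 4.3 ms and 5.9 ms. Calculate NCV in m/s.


Distance = (31 - 20) / 100 = 0.11 m
dt = (5.9 - 4.3) / 1000 = 0.0016 s
NCV = dist / dt = 68.75 m/s


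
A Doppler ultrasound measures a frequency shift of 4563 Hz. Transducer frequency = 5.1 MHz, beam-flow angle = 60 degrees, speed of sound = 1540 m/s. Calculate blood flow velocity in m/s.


v = fd * c / (2 * f0 * cos(theta))
v = 4563 * 1540 / (2 * 5.1000e+06 * cos(60))
v = 1.378 m/s


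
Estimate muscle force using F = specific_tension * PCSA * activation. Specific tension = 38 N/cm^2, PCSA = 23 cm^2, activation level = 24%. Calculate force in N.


F = sigma * PCSA * activation
F = 38 * 23 * 0.24
F = 209.8 N


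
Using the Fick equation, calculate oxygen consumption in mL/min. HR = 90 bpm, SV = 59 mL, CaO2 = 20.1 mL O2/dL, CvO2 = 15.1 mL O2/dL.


CO = HR*SV = 90*59/1000 = 5.31 L/min
a-v O2 diff = 20.1 - 15.1 = 5 mL/dL
VO2 = CO * (CaO2-CvO2) * 10 dL/L
VO2 = 5.31 * 5 * 10
VO2 = 265.5 mL/min


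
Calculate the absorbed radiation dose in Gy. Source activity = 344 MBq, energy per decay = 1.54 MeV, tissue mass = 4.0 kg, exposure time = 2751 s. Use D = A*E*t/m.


A = 344 MBq = 3.4400e+08 Bq
E = 1.54 MeV = 2.46708e-13 J
D = A*E*t/m = 3.4400e+08*2.46708e-13*2751/4.0
D = 0.05837 Gy


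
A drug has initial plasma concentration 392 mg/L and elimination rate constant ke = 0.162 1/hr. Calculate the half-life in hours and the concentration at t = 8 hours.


t_half = ln(2) / ke = 0.693147 / 0.162 = 4.279 hr
C(t) = C0 * exp(-ke*t) = 392 * exp(-0.162*8)
C(8) = 107.3 mg/L


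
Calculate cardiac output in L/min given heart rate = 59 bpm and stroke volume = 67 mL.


CO = HR * SV
CO = 59 * 67 / 1000
CO = 3.953 L/min


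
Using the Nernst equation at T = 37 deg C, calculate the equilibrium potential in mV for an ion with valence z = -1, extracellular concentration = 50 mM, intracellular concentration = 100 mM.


E = (RT/(zF)) * ln(C_out/C_in)
T = 37 + 273.15 = 310.15 K
E = (8.314 * 310.15 / (-1 * 96485)) * ln(50/100)
E = 18.52 mV


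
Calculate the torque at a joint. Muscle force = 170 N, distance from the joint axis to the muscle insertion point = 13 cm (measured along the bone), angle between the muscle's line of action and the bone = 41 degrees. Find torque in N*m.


Torque = F * d * sin(theta)   (moment arm = d*sin(theta))
d = 13 cm = 0.13 m
Torque = 170 * 0.13 * sin(41)
Torque = 14.5 N*m


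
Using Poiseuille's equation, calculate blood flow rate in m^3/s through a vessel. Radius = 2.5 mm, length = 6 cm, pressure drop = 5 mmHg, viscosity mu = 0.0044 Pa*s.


Q = pi*r^4*dP / (8*mu*L)
r = 0.0025 m, L = 0.06 m
dP = 5 mmHg = 666.61 Pa
Q = 3.8734e-05 m^3/s


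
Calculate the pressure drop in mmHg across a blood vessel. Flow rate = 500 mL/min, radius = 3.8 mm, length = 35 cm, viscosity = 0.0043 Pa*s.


dP = 8*mu*L*Q / (pi*r^4)
Q = 500 mL/min = 8.33333e-06 m^3/s
dP = 153.165 Pa = 153.165 / 133.322 mmHg = 1.149 mmHg


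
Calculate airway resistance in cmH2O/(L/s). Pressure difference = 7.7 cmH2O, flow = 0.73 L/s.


R = dP / flow
R = 7.7 / 0.73
R = 10.55 cmH2O/(L/s)


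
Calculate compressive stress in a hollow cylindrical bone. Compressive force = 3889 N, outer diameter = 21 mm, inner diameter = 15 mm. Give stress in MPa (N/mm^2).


A = pi*(r_o^2 - r_i^2)
r_o = 10.5 mm, r_i = 7.5 mm
A = 169.646 mm^2
sigma = F/A = 3889 / 169.646
sigma = 22.92 MPa


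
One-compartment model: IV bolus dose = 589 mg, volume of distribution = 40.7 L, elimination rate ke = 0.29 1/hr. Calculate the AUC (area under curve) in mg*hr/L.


C0 = Dose/Vd = 589/40.7 = 14.4717 mg/L
AUC = C0/ke = 14.4717/0.29
AUC = 49.9 mg*hr/L


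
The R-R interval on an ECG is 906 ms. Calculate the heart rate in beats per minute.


HR = 60 / RR_interval(s)
RR = 906 ms = 0.906 s
HR = 60 / 0.906 = 66.23 bpm


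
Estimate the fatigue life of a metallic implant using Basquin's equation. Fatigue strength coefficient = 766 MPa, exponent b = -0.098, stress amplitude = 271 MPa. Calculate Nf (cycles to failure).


sigma_a = sigma_f' * (2Nf)^b
2Nf = (sigma_a/sigma_f')^(1/b)
2Nf = (271/766)^(1/-0.098)
2Nf = 40242.834
Nf = 2.012e+04


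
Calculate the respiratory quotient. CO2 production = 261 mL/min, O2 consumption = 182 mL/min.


RQ = VCO2 / VO2
RQ = 261 / 182
RQ = 1.434


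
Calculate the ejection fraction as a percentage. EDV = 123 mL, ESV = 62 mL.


SV = EDV - ESV = 123 - 62 = 61 mL
EF = SV/EDV * 100 = 61/123 * 100
EF = 49.59%


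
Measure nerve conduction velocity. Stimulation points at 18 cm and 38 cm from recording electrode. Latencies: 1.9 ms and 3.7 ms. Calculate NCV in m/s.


Distance = (38 - 18) / 100 = 0.2 m
dt = (3.7 - 1.9) / 1000 = 0.0018 s
NCV = dist / dt = 111.1 m/s


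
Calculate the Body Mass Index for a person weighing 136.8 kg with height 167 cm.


BMI = weight / height^2
height = 167 cm = 1.67 m
BMI = 136.8 / 1.67^2
BMI = 49.05 kg/m^2


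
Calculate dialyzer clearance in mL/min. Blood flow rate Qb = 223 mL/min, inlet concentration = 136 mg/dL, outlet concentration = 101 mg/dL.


K = Qb * (Cb_in - Cb_out) / Cb_in
K = 223 * (136 - 101) / 136
K = 57.39 mL/min


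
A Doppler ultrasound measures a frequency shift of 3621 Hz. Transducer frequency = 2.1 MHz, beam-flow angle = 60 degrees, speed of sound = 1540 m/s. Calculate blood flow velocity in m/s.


v = fd * c / (2 * f0 * cos(theta))
v = 3621 * 1540 / (2 * 2.1000e+06 * cos(60))
v = 2.655 m/s


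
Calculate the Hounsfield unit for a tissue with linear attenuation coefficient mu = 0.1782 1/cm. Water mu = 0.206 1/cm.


HU = ((mu_tissue - mu_water) / mu_water) * 1000
HU = ((0.1782 - 0.206) / 0.206) * 1000
HU = -135


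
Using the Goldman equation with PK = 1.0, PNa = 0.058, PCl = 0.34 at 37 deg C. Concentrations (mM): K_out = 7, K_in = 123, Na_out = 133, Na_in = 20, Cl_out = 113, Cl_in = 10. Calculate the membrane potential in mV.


Vm = (RT/F)*ln((PK*Ko + PNa*Nao + PCl*Cli)/(PK*Ki + PNa*Nai + PCl*Clo))
Numer = 18.114, Denom = 162.58
Vm = -58.65 mV


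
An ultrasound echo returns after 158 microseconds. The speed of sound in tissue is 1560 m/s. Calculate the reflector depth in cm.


depth = c * t / 2
t = 158 us = 1.5800e-04 s
depth = 1560 * 1.5800e-04 / 2
depth = 0.12324 m = 12.324 cm


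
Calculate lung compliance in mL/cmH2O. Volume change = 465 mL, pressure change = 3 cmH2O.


C = dV / dP
C = 465 / 3
C = 155 mL/cmH2O


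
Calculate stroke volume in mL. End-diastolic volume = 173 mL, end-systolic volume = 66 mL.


SV = EDV - ESV
SV = 173 - 66
SV = 107 mL


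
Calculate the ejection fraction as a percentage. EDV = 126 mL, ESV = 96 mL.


SV = EDV - ESV = 126 - 96 = 30 mL
EF = SV/EDV * 100 = 30/126 * 100
EF = 23.81%


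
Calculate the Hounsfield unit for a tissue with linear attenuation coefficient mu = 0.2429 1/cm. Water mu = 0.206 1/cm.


HU = ((mu_tissue - mu_water) / mu_water) * 1000
HU = ((0.2429 - 0.206) / 0.206) * 1000
HU = 179.1


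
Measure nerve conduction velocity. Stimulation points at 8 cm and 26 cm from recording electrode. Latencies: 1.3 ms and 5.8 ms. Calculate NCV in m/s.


Distance = (26 - 8) / 100 = 0.18 m
dt = (5.8 - 1.3) / 1000 = 0.0045 s
NCV = dist / dt = 40 m/s


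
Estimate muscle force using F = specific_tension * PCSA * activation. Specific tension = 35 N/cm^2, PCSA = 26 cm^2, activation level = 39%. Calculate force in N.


F = sigma * PCSA * activation
F = 35 * 26 * 0.39
F = 354.9 N


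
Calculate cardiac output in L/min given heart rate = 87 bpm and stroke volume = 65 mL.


CO = HR * SV
CO = 87 * 65 / 1000
CO = 5.655 L/min


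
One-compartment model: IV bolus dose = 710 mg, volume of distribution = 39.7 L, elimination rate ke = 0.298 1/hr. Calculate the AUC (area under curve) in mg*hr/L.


C0 = Dose/Vd = 710/39.7 = 17.8841 mg/L
AUC = C0/ke = 17.8841/0.298
AUC = 60.01 mg*hr/L


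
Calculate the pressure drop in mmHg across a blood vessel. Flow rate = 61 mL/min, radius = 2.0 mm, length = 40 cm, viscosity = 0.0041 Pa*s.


dP = 8*mu*L*Q / (pi*r^4)
Q = 61 mL/min = 1.01667e-06 m^3/s
dP = 265.365 Pa = 265.365 / 133.322 mmHg = 1.99 mmHg


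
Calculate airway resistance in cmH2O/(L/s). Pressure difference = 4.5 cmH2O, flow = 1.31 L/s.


R = dP / flow
R = 4.5 / 1.31
R = 3.435 cmH2O/(L/s)


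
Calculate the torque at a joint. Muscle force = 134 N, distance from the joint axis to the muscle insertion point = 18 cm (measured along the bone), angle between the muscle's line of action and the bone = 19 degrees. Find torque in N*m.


Torque = F * d * sin(theta)   (moment arm = d*sin(theta))
d = 18 cm = 0.18 m
Torque = 134 * 0.18 * sin(19)
Torque = 7.853 N*m


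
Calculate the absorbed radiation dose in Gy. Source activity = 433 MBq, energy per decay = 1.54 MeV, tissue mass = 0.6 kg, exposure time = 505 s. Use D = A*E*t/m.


A = 433 MBq = 4.3300e+08 Bq
E = 1.54 MeV = 2.46708e-13 J
D = A*E*t/m = 4.3300e+08*2.46708e-13*505/0.6
D = 0.08991 Gy


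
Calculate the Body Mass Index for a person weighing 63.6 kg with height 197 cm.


BMI = weight / height^2
height = 197 cm = 1.97 m
BMI = 63.6 / 1.97^2
BMI = 16.39 kg/m^2


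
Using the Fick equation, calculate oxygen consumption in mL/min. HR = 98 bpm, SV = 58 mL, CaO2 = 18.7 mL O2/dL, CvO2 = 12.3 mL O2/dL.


CO = HR*SV = 98*58/1000 = 5.684 L/min
a-v O2 diff = 18.7 - 12.3 = 6.4 mL/dL
VO2 = CO * (CaO2-CvO2) * 10 dL/L
VO2 = 5.684 * 6.4 * 10
VO2 = 363.8 mL/min


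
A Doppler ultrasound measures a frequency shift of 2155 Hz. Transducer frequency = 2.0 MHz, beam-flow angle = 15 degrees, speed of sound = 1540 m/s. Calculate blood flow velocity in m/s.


v = fd * c / (2 * f0 * cos(theta))
v = 2155 * 1540 / (2 * 2.0000e+06 * cos(15))
v = 0.8589 m/s


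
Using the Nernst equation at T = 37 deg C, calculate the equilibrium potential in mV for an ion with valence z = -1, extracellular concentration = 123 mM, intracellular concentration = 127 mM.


E = (RT/(zF)) * ln(C_out/C_in)
T = 37 + 273.15 = 310.15 K
E = (8.314 * 310.15 / (-1 * 96485)) * ln(123/127)
E = 0.8553 mV


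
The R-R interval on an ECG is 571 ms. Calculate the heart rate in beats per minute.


HR = 60 / RR_interval(s)
RR = 571 ms = 0.571 s
HR = 60 / 0.571 = 105.1 bpm


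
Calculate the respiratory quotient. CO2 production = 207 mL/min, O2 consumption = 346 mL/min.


RQ = VCO2 / VO2
RQ = 207 / 346
RQ = 0.5983


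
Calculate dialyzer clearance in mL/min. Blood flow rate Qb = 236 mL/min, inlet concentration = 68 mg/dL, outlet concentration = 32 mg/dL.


K = Qb * (Cb_in - Cb_out) / Cb_in
K = 236 * (68 - 32) / 68
K = 124.9 mL/min


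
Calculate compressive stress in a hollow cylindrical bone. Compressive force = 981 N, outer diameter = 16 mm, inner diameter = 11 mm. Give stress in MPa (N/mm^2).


A = pi*(r_o^2 - r_i^2)
r_o = 8 mm, r_i = 5.5 mm
A = 106.029 mm^2
sigma = F/A = 981 / 106.029
sigma = 9.252 MPa


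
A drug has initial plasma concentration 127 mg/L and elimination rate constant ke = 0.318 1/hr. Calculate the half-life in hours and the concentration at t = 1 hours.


t_half = ln(2) / ke = 0.693147 / 0.318 = 2.18 hr
C(t) = C0 * exp(-ke*t) = 127 * exp(-0.318*1)
C(1) = 92.41 mg/L


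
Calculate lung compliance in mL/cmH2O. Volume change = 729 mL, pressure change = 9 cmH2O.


C = dV / dP
C = 729 / 9
C = 81 mL/cmH2O


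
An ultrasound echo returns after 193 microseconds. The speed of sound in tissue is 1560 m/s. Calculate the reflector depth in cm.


depth = c * t / 2
t = 193 us = 1.9300e-04 s
depth = 1560 * 1.9300e-04 / 2
depth = 0.15054 m = 15.054 cm


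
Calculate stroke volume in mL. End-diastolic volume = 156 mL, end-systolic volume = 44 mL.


SV = EDV - ESV
SV = 156 - 44
SV = 112 mL


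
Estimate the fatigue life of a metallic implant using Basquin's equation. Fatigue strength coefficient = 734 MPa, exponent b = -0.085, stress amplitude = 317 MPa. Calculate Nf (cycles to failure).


sigma_a = sigma_f' * (2Nf)^b
2Nf = (sigma_a/sigma_f')^(1/b)
2Nf = (317/734)^(1/-0.085)
2Nf = 19491.474
Nf = 9746


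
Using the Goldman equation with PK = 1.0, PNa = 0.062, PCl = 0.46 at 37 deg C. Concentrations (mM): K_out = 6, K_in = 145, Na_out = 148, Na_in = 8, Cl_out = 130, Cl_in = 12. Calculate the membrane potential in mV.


Vm = (RT/F)*ln((PK*Ko + PNa*Nao + PCl*Cli)/(PK*Ki + PNa*Nai + PCl*Clo))
Numer = 20.696, Denom = 205.296
Vm = -61.32 mV


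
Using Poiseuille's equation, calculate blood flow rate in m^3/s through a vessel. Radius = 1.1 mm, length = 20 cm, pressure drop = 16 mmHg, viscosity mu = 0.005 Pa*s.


Q = pi*r^4*dP / (8*mu*L)
r = 0.0011 m, L = 0.2 m
dP = 16 mmHg = 2133.152 Pa
Q = 1.2265e-06 m^3/s


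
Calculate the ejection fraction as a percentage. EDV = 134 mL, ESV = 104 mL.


SV = EDV - ESV = 134 - 104 = 30 mL
EF = SV/EDV * 100 = 30/134 * 100
EF = 22.39%


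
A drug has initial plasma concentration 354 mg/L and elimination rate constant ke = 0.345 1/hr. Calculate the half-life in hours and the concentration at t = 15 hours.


t_half = ln(2) / ke = 0.693147 / 0.345 = 2.009 hr
C(t) = C0 * exp(-ke*t) = 354 * exp(-0.345*15)
C(15) = 2.002 mg/L


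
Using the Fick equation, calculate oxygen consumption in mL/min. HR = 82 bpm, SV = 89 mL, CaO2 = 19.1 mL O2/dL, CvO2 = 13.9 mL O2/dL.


CO = HR*SV = 82*89/1000 = 7.298 L/min
a-v O2 diff = 19.1 - 13.9 = 5.2 mL/dL
VO2 = CO * (CaO2-CvO2) * 10 dL/L
VO2 = 7.298 * 5.2 * 10
VO2 = 379.5 mL/min


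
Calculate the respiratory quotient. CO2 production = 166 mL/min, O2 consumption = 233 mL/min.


RQ = VCO2 / VO2
RQ = 166 / 233
RQ = 0.7124


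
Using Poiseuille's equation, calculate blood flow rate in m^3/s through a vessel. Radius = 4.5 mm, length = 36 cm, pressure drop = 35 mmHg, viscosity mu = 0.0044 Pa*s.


Q = pi*r^4*dP / (8*mu*L)
r = 0.0045 m, L = 0.36 m
dP = 35 mmHg = 4666.27 Pa
Q = 4.7438e-04 m^3/s


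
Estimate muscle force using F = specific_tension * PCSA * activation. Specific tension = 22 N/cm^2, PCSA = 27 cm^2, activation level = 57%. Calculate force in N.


F = sigma * PCSA * activation
F = 22 * 27 * 0.57
F = 338.6 N


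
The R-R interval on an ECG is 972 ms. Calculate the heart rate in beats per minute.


HR = 60 / RR_interval(s)
RR = 972 ms = 0.972 s
HR = 60 / 0.972 = 61.73 bpm


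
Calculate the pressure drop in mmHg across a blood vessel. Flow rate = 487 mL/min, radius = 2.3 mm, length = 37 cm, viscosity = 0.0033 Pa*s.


dP = 8*mu*L*Q / (pi*r^4)
Q = 487 mL/min = 8.11667e-06 m^3/s
dP = 901.825 Pa = 901.825 / 133.322 mmHg = 6.764 mmHg


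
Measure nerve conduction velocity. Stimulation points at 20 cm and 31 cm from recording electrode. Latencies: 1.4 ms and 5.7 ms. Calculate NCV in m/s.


Distance = (31 - 20) / 100 = 0.11 m
dt = (5.7 - 1.4) / 1000 = 0.0043 s
NCV = dist / dt = 25.58 m/s


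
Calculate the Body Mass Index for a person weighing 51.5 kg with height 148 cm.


BMI = weight / height^2
height = 148 cm = 1.48 m
BMI = 51.5 / 1.48^2
BMI = 23.51 kg/m^2


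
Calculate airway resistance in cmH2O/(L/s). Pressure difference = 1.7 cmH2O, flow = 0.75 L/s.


R = dP / flow
R = 1.7 / 0.75
R = 2.267 cmH2O/(L/s)


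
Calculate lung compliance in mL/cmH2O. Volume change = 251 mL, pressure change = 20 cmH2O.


C = dV / dP
C = 251 / 20
C = 12.55 mL/cmH2O


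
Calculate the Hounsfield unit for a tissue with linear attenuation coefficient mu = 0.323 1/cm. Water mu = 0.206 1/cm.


HU = ((mu_tissue - mu_water) / mu_water) * 1000
HU = ((0.323 - 0.206) / 0.206) * 1000
HU = 568


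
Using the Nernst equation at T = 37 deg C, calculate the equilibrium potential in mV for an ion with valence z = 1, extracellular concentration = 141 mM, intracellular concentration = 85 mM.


E = (RT/(zF)) * ln(C_out/C_in)
T = 37 + 273.15 = 310.15 K
E = (8.314 * 310.15 / (1 * 96485)) * ln(141/85)
E = 13.53 mV


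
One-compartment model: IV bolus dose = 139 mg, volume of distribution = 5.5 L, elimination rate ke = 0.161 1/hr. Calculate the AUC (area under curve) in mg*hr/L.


C0 = Dose/Vd = 139/5.5 = 25.2727 mg/L
AUC = C0/ke = 25.2727/0.161
AUC = 157 mg*hr/L


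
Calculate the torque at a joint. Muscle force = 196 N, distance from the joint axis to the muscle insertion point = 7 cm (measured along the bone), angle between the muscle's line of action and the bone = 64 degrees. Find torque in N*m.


Torque = F * d * sin(theta)   (moment arm = d*sin(theta))
d = 7 cm = 0.07 m
Torque = 196 * 0.07 * sin(64)
Torque = 12.33 N*m


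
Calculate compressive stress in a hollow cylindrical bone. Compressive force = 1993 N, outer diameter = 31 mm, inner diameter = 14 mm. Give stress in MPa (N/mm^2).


A = pi*(r_o^2 - r_i^2)
r_o = 15.5 mm, r_i = 7 mm
A = 600.83 mm^2
sigma = F/A = 1993 / 600.83
sigma = 3.317 MPa


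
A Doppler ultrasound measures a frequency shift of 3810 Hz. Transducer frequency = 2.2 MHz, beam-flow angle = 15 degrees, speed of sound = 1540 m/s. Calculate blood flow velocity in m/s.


v = fd * c / (2 * f0 * cos(theta))
v = 3810 * 1540 / (2 * 2.2000e+06 * cos(15))
v = 1.381 m/s


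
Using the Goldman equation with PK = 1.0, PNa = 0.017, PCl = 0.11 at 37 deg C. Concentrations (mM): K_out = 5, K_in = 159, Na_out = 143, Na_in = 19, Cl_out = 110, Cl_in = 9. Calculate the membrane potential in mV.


Vm = (RT/F)*ln((PK*Ko + PNa*Nao + PCl*Cli)/(PK*Ki + PNa*Nai + PCl*Clo))
Numer = 8.421, Denom = 171.423
Vm = -80.53 mV


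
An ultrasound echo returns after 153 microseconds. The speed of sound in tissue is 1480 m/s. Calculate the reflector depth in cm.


depth = c * t / 2
t = 153 us = 1.5300e-04 s
depth = 1480 * 1.5300e-04 / 2
depth = 0.11322 m = 11.322 cm


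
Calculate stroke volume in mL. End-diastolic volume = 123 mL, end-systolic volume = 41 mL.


SV = EDV - ESV
SV = 123 - 41
SV = 82 mL


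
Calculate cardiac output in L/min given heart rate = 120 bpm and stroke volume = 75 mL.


CO = HR * SV
CO = 120 * 75 / 1000
CO = 9 L/min


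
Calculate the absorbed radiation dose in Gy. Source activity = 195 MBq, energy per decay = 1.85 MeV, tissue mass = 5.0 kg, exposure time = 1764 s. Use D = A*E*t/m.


A = 195 MBq = 1.9500e+08 Bq
E = 1.85 MeV = 2.9637e-13 J
D = A*E*t/m = 1.9500e+08*2.9637e-13*1764/5.0
D = 0.02039 Gy


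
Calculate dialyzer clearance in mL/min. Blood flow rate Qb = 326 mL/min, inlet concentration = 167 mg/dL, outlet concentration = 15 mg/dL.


K = Qb * (Cb_in - Cb_out) / Cb_in
K = 326 * (167 - 15) / 167
K = 296.7 mL/min


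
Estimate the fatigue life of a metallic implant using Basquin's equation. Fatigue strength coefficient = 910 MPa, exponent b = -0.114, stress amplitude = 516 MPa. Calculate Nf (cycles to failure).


sigma_a = sigma_f' * (2Nf)^b
2Nf = (sigma_a/sigma_f')^(1/b)
2Nf = (516/910)^(1/-0.114)
2Nf = 144.98752
Nf = 72.49


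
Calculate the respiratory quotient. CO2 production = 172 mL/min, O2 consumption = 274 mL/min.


RQ = VCO2 / VO2
RQ = 172 / 274
RQ = 0.6277


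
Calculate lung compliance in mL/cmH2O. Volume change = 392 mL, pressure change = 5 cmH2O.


C = dV / dP
C = 392 / 5
C = 78.4 mL/cmH2O


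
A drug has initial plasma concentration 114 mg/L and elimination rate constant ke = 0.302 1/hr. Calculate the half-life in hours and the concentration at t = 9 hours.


t_half = ln(2) / ke = 0.693147 / 0.302 = 2.295 hr
C(t) = C0 * exp(-ke*t) = 114 * exp(-0.302*9)
C(9) = 7.525 mg/L


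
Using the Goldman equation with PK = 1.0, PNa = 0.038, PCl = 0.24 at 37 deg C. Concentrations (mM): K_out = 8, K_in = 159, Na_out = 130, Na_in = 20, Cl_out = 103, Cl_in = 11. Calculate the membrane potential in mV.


Vm = (RT/F)*ln((PK*Ko + PNa*Nao + PCl*Cli)/(PK*Ki + PNa*Nai + PCl*Clo))
Numer = 15.58, Denom = 184.48
Vm = -66.05 mV


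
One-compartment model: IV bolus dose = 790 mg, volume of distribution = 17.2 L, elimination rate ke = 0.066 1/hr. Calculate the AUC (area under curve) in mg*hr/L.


C0 = Dose/Vd = 790/17.2 = 45.9302 mg/L
AUC = C0/ke = 45.9302/0.066
AUC = 695.9 mg*hr/L
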